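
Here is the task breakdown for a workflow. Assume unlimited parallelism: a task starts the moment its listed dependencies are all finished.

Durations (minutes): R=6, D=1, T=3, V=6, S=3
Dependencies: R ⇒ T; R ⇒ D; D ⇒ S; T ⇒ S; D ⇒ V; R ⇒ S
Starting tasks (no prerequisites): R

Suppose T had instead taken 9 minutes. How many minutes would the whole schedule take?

Critical path before the change: R→D→V = 6+1+6 = 13 giving 13 minutes.
T has 1 minute of float (longest path through it is 12).
Now R→T→S = 6+9+3 = 18 is longest, so the finish becomes 18 minutes.

18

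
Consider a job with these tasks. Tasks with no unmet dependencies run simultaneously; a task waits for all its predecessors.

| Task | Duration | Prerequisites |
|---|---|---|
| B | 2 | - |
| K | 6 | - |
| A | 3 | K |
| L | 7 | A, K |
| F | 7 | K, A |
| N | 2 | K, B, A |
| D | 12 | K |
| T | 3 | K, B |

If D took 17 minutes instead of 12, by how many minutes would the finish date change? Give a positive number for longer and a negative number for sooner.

5

Actual critical path: K→D = 6+12 = 18 ⇒ 18 minutes.
D is on the critical path; changing it to 17 makes that path 23 minutes.
No other chain overtakes it, so the finish is 23 minutes.
Change in finish: 23 − 18 = +5 minutes.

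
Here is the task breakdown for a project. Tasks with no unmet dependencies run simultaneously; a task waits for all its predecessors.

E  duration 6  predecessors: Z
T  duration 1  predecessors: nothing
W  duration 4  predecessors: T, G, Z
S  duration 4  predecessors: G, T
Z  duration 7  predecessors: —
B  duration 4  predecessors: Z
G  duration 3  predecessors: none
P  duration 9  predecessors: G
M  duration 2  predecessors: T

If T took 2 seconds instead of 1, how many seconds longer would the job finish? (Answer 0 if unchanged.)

0

Actual critical path: Z→E = 7+6 = 13 ⇒ 13 seconds.
T is off the critical path — its longest chain is 5 seconds, giving 8 of slack.
No other chain overtakes it, so the finish is 13 seconds.
Change in finish: 13 − 13 = +0 seconds.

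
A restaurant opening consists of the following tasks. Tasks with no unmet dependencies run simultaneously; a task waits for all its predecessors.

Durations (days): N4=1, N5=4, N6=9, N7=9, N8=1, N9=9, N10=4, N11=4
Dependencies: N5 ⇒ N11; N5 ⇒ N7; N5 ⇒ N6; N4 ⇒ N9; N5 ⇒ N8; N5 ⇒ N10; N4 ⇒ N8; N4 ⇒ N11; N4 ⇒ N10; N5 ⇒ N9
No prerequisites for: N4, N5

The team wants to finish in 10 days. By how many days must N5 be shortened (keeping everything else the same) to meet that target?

3

Current finish: 13 days; target: 10.
N5 is on every critical path, so each day cut from N5 cuts the finish by one (this holds down to a finish of 10).
Need 13 − 10 = 3 days off N5 → N5 becomes 1 day, finish becomes 10.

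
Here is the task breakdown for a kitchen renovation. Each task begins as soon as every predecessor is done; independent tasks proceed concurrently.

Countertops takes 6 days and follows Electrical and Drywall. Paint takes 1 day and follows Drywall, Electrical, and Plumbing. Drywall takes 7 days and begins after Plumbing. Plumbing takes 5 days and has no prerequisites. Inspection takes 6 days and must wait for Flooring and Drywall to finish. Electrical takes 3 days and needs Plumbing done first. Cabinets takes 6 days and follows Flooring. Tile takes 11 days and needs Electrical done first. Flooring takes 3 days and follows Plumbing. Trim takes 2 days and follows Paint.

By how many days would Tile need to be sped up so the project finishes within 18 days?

1

Current finish: 19 days; target: 18.
Tile is on every critical path, so each day cut from Tile cuts the finish by one (this holds down to a finish of 18).
Need 19 − 18 = 1 day off Tile → Tile becomes 10 days, finish becomes 18.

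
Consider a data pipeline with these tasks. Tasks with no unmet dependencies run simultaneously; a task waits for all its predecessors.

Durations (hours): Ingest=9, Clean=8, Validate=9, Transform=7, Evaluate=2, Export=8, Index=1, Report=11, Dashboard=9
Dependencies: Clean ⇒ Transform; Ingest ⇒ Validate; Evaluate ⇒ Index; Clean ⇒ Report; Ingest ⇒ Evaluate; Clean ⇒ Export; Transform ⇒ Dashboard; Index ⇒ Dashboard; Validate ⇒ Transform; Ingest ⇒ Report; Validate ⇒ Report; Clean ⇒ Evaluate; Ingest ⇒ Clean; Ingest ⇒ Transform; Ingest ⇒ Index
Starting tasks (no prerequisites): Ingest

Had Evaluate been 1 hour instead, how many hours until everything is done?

34

Baseline: Ingest→Validate→Transform→Dashboard = 9+9+7+9 = 34 → 34 hours.
Evaluate has 5 hours of float (longest path through it is 29).
The critical path is still Ingest→Validate→Transform→Dashboard; finish is now 34 hours.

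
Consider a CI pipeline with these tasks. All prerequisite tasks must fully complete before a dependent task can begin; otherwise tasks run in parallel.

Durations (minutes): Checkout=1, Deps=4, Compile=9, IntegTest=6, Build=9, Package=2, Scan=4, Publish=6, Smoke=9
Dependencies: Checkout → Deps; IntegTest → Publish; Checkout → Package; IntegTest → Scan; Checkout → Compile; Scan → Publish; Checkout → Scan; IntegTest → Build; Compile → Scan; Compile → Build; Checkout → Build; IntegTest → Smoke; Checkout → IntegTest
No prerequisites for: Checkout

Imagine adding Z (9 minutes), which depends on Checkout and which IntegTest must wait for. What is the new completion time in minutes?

26

Originally the project takes 20 minutes.
With Z inserted, IntegTest now waits for max(Checkout, Z).
New critical path: Checkout→Z→IntegTest→Scan→Publish = 1+9+6+4+6 = 26 ⇒ 26 minutes.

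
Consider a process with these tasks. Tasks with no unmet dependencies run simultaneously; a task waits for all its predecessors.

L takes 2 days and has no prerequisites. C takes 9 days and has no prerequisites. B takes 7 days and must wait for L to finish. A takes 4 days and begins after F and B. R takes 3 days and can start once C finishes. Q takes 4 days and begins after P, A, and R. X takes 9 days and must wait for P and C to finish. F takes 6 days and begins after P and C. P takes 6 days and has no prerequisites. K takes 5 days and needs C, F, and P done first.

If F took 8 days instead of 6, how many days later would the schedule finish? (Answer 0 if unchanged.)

2

Baseline: C→F→A→Q = 9+6+4+4 = 23 → 23 days.
Since F is critical, the +2 change carries straight to that chain (now 25 days).
The critical path is still C→F→A→Q; finish is now 25 days.
Change in finish: 25 − 23 = +2 days.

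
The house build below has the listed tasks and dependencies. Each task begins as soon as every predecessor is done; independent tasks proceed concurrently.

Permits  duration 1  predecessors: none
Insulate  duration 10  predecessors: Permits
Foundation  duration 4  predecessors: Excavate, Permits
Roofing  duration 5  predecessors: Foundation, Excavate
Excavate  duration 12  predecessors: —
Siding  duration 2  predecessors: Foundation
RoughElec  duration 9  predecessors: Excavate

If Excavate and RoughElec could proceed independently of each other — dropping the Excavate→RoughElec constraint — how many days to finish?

21

Before: longest chain Excavate→Foundation→Roofing = 12+4+5 = 21, finish 21.
Without Excavate→RoughElec, RoughElec's earliest start moves from 12 to 0.
After: Excavate→Foundation→Roofing = 12+4+5 = 21 → 21 days.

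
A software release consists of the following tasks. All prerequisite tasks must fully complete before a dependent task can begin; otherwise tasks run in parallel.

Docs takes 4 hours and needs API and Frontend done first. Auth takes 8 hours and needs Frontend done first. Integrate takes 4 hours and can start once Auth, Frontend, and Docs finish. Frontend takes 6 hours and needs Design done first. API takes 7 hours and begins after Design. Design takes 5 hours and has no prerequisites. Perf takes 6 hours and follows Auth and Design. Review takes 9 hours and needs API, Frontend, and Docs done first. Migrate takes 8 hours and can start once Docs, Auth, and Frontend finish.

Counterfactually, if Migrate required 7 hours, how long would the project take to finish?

26

Baseline: Design→Frontend→Auth→Migrate = 5+6+8+8 = 27 → 27 hours.
Since Migrate is critical, the -1 change carries straight to that chain (now 26 hours).
No other chain overtakes it, so the finish is 26 hours.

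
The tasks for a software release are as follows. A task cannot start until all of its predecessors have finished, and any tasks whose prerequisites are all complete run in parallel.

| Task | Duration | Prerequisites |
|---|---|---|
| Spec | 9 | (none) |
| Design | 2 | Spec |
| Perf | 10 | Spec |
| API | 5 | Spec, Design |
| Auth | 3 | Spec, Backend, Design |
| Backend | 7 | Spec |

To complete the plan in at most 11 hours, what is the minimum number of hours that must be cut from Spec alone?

Current finish: 19 hours; target: 11.
Spec is on every critical path, so each hour cut from Spec cuts the finish by one (this holds down to a finish of 11).
Need 19 − 11 = 8 hours off Spec → Spec becomes 1 hour, finish becomes 11.

8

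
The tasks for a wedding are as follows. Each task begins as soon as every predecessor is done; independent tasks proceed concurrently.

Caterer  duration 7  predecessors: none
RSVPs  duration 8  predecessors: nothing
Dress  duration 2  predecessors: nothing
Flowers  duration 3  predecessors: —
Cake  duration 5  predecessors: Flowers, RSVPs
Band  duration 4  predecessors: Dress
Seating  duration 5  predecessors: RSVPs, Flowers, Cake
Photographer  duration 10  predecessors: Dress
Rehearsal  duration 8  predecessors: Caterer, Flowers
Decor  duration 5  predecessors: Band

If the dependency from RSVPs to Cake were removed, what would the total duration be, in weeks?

15

Before: longest chain RSVPs→Cake→Seating = 8+5+5 = 18, finish 18.
Without RSVPs→Cake, Cake's earliest start moves from 8 to 3.
After: Caterer→Rehearsal = 7+8 = 15 → 15 weeks.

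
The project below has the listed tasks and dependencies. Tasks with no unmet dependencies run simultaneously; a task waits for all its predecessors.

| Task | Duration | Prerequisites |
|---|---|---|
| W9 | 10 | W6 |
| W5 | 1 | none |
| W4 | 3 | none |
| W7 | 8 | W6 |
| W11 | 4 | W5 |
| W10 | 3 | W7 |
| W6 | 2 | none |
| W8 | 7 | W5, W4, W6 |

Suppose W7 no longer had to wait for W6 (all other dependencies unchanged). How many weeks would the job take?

Before: longest chain W6→W7→W10 = 2+8+3 = 13, finish 13.
Without W6→W7, W7's earliest start moves from 2 to 0.
After: W6→W9 = 2+10 = 12 → 12 weeks.

12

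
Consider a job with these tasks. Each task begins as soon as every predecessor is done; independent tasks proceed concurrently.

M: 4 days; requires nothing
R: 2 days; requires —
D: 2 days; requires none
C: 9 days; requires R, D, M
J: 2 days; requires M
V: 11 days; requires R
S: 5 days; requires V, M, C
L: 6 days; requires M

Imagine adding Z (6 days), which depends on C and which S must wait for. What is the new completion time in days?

24

Originally the job takes 18 days.
With Z inserted, S now waits for max(V, M, C, Z).
New critical path: M→C→Z→S = 4+9+6+5 = 24 ⇒ 24 days.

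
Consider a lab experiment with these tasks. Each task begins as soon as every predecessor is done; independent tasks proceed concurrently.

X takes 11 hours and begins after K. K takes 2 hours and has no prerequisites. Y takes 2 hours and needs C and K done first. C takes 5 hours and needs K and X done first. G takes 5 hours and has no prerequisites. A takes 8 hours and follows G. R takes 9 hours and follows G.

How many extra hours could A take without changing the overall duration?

7

Critical path: K→X→C→Y = 2+11+5+2 = 20, so the finish is 20 hours.
A finishes as early as 13 and must finish by 20.
So A can slip 20 − 13 = 7 hours.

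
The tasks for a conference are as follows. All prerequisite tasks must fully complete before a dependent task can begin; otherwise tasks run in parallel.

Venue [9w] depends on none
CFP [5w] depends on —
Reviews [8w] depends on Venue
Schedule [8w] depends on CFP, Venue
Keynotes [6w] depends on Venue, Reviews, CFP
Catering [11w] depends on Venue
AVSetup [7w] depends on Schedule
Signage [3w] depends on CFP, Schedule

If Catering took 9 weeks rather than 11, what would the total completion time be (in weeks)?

The binding path is Venue→Schedule→AVSetup = 9+8+7 = 24; finish at 24 weeks.
The longest path through Catering is only 20 weeks, so Catering has float 4.
That remains the longest chain; total 24 weeks.

24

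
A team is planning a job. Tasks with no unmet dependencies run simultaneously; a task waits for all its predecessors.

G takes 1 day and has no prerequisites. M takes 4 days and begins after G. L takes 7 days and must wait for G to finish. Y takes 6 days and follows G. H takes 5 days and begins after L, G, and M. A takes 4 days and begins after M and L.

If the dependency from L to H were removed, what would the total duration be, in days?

12

With the dependency in place, G→L→H = 1+7+5 = 13 sets the finish at 13 days.
Without L→H, H's earliest start moves from 8 to 5.
The longest chain is now G→L→A = 1+7+4 = 12, so the project takes 12 days.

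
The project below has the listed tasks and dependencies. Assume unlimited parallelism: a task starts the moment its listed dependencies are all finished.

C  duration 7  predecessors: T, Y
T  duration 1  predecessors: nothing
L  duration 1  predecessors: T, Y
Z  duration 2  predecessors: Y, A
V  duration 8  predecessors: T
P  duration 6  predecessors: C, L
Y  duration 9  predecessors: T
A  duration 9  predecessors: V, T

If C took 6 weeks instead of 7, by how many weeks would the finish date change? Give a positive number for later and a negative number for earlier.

Actual critical path: T→Y→C→P = 1+9+7+6 = 23 ⇒ 23 weeks.
C is on the critical path; changing it to 6 makes that path 22 weeks.
No other chain overtakes it, so the finish is 22 weeks.
Change in finish: 22 − 23 = -1 weeks.

-1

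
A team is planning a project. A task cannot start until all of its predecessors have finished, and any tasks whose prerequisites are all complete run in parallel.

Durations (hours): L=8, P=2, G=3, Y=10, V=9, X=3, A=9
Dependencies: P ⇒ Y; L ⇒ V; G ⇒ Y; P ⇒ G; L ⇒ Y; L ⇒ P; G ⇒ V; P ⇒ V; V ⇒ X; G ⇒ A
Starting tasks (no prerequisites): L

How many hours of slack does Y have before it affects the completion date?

2

The longest chain is L→P→G→V→X = 8+2+3+9+3 = 25; overall finish 25 hours.
Y finishes as early as 23 and must finish by 25.
Float = 25 − 23 = 2.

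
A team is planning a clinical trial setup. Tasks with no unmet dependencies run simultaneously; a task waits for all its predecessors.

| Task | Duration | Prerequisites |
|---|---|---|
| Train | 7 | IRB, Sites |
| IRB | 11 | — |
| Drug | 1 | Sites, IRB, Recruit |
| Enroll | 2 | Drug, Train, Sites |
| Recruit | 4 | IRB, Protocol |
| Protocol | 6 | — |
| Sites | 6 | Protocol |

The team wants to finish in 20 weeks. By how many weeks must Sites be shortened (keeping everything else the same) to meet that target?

Current finish: 21 weeks; target: 20.
Sites is on every critical path, so each week cut from Sites cuts the finish by one (this holds down to a finish of 20).
Need 21 − 20 = 1 week off Sites → Sites becomes 5 weeks, finish becomes 20.

1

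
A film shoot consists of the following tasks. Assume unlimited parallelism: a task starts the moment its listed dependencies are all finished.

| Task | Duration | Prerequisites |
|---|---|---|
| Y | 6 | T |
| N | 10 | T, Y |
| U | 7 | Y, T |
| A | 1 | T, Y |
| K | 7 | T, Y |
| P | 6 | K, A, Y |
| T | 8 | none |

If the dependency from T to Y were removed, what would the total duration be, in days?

21

Original critical path: T→Y→K→P = 8+6+7+6 = 27 ⇒ 27 days.
Without T→Y, Y's earliest start moves from 8 to 0.
The longest chain is now T→K→P = 8+7+6 = 21, so the job takes 21 days.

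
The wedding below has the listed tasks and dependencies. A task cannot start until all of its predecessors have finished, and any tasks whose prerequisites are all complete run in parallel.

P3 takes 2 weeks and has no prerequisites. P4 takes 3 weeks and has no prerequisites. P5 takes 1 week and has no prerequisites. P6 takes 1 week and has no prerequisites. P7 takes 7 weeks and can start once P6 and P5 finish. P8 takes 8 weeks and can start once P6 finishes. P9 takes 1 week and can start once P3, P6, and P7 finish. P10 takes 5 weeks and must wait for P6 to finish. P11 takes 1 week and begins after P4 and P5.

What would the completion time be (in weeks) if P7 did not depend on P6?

9

Original critical path: P5→P7→P9 = 1+7+1 = 9 ⇒ 9 weeks.
Dropping P6→P7 doesn't change P7's earliest start (1); another predecessor still binds.
After: P5→P7→P9 = 1+7+1 = 9 → 9 weeks.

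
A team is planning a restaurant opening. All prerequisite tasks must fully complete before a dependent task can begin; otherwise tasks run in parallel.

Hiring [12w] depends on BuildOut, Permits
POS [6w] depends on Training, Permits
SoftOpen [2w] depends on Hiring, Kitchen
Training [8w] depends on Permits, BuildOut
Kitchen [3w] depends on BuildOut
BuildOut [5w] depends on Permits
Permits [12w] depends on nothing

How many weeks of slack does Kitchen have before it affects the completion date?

Critical path: Permits→BuildOut→Hiring→SoftOpen = 12+5+12+2 = 31, so the finish is 31 weeks.
The longest chain containing Kitchen totals 22 weeks.
So Kitchen can slip 29 − 20 = 9 weeks.

9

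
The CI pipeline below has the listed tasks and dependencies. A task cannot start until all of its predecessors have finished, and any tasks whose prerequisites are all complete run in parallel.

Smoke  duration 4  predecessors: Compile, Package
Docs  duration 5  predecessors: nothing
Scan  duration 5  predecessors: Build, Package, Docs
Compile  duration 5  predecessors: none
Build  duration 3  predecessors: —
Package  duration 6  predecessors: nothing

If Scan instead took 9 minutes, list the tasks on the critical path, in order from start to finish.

Baseline: Package→Scan = 6+5 = 11 → 11 minutes.
Scan is on the critical path; changing it to 9 makes that path 15 minutes.
That remains the longest chain; total 15 minutes.

Package, Scan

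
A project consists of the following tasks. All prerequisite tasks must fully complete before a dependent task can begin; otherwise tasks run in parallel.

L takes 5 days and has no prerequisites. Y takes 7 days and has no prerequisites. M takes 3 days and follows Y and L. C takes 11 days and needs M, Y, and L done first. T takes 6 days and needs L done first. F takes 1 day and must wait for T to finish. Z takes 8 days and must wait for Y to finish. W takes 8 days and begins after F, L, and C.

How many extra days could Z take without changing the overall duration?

14

Critical path: Y→M→C→W = 7+3+11+8 = 29, so the finish is 29 days.
Longest path through Z: 15 days (earliest finish 15, latest finish 29).
So Z can slip 29 − 15 = 14 days.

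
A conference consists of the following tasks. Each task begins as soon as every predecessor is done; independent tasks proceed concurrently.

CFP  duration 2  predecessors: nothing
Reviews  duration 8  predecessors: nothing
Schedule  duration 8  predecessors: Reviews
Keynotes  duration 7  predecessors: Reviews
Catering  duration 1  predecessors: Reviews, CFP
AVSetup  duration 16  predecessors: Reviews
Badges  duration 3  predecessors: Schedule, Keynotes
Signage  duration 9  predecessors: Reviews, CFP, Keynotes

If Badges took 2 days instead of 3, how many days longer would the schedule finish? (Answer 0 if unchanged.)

Critical path before the change: Reviews→Keynotes→Signage = 8+7+9 = 24 giving 24 days.
Badges has 5 days of float (longest path through it is 19).
The critical path is still Reviews→Keynotes→Signage; finish is now 24 days.
Change in finish: 24 − 24 = +0 days.

0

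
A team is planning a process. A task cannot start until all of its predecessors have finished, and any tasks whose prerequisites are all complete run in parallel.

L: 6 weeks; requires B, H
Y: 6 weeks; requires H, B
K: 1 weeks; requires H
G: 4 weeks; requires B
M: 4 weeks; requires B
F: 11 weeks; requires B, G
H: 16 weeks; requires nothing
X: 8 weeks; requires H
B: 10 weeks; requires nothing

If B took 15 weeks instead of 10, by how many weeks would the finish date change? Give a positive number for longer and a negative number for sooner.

5

Critical path before the change: B→G→F = 10+4+11 = 25 giving 25 weeks.
B is on the critical path; changing it to 15 makes that path 30 weeks.
No other chain overtakes it, so the finish is 30 weeks.
Change in finish: 30 − 25 = +5 weeks.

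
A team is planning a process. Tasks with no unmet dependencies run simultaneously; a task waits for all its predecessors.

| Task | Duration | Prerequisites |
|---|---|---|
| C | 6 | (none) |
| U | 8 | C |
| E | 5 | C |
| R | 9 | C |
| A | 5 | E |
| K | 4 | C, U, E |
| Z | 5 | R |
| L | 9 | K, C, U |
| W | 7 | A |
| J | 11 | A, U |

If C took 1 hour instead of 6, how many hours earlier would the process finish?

5

Actual critical path: C→U→K→L = 6+8+4+9 = 27 ⇒ 27 hours.
Since C is critical, the -5 change carries straight to that chain (now 22 hours).
That remains the longest chain; total 22 hours.
Change in finish: 22 − 27 = -5 hours.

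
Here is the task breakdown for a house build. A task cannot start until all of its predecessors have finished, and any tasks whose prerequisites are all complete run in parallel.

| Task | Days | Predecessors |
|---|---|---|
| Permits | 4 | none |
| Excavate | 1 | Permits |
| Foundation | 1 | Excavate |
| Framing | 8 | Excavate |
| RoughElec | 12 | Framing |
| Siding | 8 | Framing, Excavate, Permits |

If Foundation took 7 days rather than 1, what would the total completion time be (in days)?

25

Baseline: Permits→Excavate→Framing→RoughElec = 4+1+8+12 = 25 → 25 days.
The longest path through Foundation is only 6 days, so Foundation has float 19.
The critical path is still Permits→Excavate→Framing→RoughElec; finish is now 25 days.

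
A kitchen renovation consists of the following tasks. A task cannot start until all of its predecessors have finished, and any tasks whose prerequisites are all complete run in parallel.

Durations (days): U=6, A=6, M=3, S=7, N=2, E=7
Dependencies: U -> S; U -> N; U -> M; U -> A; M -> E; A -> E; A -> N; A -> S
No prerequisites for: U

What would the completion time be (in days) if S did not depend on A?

19

Original critical path: U→A→S = 6+6+7 = 19 ⇒ 19 days.
Without A→S, S's earliest start moves from 12 to 6.
New critical path: U→A→E = 6+6+7 = 19 ⇒ 19 days.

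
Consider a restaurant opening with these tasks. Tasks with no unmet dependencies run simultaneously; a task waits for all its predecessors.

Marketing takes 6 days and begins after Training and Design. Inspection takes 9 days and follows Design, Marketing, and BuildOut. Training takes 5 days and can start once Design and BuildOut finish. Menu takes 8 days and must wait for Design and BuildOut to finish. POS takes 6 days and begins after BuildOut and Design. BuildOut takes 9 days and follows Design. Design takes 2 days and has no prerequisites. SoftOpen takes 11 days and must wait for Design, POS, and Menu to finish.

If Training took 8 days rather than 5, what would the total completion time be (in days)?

Critical path before the change: Design→BuildOut→Training→Marketing→Inspection = 2+9+5+6+9 = 31 giving 31 days.
Training is on the critical path; changing it to 8 makes that path 34 days.
That remains the longest chain; total 34 days.

34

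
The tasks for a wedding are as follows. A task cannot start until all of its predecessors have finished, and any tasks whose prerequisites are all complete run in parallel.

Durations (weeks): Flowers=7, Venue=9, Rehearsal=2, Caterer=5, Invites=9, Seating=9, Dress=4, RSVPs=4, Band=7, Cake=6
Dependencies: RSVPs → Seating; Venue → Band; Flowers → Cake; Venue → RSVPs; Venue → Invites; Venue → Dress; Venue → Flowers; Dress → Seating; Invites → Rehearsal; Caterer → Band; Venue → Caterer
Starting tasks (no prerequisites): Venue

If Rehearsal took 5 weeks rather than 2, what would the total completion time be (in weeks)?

As given, the longest chain is Venue→RSVPs→Seating = 9+4+9 = 22, so the finish is 22 weeks.
Rehearsal is off the critical path — its longest chain is 20 weeks, giving 2 of slack.
New critical path: Venue→Invites→Rehearsal = 9+9+5 = 23 ⇒ 23 weeks.

23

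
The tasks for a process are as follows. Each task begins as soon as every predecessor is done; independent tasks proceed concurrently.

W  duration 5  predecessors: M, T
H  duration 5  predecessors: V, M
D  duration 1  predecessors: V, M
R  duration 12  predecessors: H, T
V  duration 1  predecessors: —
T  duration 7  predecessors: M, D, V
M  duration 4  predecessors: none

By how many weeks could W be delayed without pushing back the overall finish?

7

Critical path: M→D→T→R = 4+1+7+12 = 24, so the finish is 24 weeks.
Longest path through W: 17 weeks (earliest finish 17, latest finish 24).
Float = 24 − 17 = 7.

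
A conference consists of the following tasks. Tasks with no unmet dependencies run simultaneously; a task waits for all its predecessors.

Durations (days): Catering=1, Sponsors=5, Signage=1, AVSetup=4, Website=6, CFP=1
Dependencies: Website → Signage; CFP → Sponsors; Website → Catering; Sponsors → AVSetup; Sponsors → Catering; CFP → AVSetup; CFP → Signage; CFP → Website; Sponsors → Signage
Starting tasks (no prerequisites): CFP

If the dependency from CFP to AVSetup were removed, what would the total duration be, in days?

Original critical path: CFP→Sponsors→AVSetup = 1+5+4 = 10 ⇒ 10 days.
Dropping CFP→AVSetup doesn't change AVSetup's earliest start (6); another predecessor still binds.
New critical path: CFP→Sponsors→AVSetup = 1+5+4 = 10 ⇒ 10 days.

10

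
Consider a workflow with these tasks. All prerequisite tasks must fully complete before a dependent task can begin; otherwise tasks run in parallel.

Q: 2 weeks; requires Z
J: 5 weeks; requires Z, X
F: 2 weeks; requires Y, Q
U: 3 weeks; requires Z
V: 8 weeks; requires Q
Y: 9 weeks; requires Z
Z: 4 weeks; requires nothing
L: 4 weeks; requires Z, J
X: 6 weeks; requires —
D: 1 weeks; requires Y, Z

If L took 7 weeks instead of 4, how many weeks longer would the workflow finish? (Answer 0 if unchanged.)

The binding path is X→J→L = 6+5+4 = 15; finish at 15 weeks.
Since L is critical, the +3 change carries straight to that chain (now 18 weeks).
That remains the longest chain; total 18 weeks.
Change in finish: 18 − 15 = +3 weeks.

3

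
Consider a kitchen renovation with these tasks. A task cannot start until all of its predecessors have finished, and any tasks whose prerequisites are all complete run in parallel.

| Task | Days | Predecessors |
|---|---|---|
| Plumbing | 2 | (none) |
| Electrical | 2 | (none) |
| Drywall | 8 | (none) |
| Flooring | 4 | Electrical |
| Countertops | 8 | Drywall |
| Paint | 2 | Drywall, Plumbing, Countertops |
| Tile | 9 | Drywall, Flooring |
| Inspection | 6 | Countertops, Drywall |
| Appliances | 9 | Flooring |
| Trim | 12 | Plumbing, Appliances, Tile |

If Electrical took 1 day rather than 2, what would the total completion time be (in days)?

The binding path is Drywall→Tile→Trim = 8+9+12 = 29; finish at 29 days.
Electrical has 2 days of float (longest path through it is 27).
That remains the longest chain; total 29 days.

29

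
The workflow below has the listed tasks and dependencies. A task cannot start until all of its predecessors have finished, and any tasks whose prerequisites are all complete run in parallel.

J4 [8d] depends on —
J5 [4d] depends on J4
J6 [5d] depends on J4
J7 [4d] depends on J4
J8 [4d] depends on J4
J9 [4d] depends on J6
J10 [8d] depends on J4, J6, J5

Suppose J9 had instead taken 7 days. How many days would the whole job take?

21

The binding path is J4→J6→J10 = 8+5+8 = 21; finish at 21 days.
The longest path through J9 is only 17 days, so J9 has float 4.
The critical path is still J4→J6→J10; finish is now 21 days.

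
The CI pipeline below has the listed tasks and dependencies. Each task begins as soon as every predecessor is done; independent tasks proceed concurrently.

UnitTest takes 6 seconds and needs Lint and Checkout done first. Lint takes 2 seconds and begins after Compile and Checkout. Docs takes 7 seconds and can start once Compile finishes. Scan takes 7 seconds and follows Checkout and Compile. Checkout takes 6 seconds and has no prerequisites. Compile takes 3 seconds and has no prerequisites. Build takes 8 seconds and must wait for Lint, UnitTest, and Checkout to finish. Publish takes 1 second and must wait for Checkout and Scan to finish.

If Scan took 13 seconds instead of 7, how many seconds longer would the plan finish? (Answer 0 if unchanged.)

0

Actual critical path: Checkout→Lint→UnitTest→Build = 6+2+6+8 = 22 ⇒ 22 seconds.
Scan has 8 seconds of float (longest path through it is 14).
That remains the longest chain; total 22 seconds.
Change in finish: 22 − 22 = +0 seconds.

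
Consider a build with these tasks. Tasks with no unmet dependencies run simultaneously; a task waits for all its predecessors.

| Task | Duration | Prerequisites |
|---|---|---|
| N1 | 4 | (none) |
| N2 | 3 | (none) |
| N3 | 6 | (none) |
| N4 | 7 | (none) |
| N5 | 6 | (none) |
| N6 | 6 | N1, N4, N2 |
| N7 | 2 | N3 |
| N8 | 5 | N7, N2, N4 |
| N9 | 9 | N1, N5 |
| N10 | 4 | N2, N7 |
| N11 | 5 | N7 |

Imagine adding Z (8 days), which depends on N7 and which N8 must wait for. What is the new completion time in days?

21

Originally the plan takes 15 days.
With Z inserted, N8 now waits for max(N7, N2, N4, Z).
New critical path: N3→N7→Z→N8 = 6+2+8+5 = 21 ⇒ 21 days.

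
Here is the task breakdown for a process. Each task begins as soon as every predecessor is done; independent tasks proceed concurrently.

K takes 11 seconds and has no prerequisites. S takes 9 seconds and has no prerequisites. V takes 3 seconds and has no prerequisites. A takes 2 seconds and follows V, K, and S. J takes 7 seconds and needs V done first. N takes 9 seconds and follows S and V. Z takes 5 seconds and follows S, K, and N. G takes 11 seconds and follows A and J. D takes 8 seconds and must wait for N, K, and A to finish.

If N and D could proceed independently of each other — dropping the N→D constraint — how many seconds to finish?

24

Before: longest chain S→N→D = 9+9+8 = 26, finish 26.
Without N→D, D's earliest start moves from 18 to 13.
The longest chain is now K→A→G = 11+2+11 = 24, so the project takes 24 seconds.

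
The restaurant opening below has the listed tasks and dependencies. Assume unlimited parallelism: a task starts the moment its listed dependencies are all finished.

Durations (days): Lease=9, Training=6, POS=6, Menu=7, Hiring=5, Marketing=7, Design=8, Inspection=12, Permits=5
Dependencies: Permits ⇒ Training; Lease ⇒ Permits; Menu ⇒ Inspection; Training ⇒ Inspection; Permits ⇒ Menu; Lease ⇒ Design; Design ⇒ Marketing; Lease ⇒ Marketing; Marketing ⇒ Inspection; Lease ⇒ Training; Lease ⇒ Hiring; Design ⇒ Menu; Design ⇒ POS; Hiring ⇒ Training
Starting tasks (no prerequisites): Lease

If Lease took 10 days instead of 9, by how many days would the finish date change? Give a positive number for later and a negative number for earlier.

The binding path is Lease→Design→Menu→Inspection = 9+8+7+12 = 36; finish at 36 days.
Since Lease is critical, the +1 change carries straight to that chain (now 37 days).
No other chain overtakes it, so the finish is 37 days.
Change in finish: 37 − 36 = +1 days.

1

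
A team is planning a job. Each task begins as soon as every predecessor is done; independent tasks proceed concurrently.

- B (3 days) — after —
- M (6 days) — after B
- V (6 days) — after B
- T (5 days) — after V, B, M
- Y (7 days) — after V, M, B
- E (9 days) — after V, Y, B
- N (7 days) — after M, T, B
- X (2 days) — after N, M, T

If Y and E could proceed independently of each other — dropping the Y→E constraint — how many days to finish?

With the dependency in place, B→M→Y→E = 3+6+7+9 = 25 sets the finish at 25 days.
Without Y→E, E's earliest start moves from 16 to 9.
The longest chain is now B→M→T→N→X = 3+6+5+7+2 = 23, so the job takes 23 days.

23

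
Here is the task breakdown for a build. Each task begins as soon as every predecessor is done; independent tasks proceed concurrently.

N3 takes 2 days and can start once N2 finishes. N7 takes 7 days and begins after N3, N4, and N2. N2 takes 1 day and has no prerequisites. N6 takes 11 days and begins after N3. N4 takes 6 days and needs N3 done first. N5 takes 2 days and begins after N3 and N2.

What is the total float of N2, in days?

0

Critical path: N2→N3→N4→N7 = 1+2+6+7 = 16, so the finish is 16 days.
The longest chain containing N2 totals 16 days.
Slack of N2 = 0 − 0 = 0 days.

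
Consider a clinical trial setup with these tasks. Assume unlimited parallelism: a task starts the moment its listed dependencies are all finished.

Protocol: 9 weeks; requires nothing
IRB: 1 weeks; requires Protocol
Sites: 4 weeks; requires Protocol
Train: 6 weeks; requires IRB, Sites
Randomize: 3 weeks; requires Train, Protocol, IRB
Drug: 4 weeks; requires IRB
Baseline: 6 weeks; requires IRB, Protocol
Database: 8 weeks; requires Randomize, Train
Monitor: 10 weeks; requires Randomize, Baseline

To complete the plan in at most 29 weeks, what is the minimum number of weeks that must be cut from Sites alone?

3

Current finish: 32 weeks; target: 29.
Sites is on every critical path, so each week cut from Sites cuts the finish by one (this holds down to a finish of 29).
Need 32 − 29 = 3 weeks off Sites → Sites becomes 1 week, finish becomes 29.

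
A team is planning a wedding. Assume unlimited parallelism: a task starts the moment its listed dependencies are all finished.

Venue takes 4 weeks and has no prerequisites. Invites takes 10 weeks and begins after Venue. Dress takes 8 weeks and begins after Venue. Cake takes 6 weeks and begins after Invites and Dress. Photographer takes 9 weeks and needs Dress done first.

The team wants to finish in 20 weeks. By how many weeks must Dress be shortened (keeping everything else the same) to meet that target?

Current finish: 21 weeks; target: 20.
Dress is on every critical path, so each week cut from Dress cuts the finish by one (this holds down to a finish of 20).
Need 21 − 20 = 1 week off Dress → Dress becomes 7 weeks, finish becomes 20.

1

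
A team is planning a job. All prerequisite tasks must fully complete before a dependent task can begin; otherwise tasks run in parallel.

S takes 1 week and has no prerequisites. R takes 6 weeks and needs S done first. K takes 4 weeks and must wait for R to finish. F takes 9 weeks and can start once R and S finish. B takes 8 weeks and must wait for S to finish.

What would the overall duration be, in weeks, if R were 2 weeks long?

Baseline: S→R→F = 1+6+9 = 16 → 16 weeks.
R lies on that path, so at 2 weeks the path becomes 12 weeks.
No other chain overtakes it, so the finish is 12 weeks.

12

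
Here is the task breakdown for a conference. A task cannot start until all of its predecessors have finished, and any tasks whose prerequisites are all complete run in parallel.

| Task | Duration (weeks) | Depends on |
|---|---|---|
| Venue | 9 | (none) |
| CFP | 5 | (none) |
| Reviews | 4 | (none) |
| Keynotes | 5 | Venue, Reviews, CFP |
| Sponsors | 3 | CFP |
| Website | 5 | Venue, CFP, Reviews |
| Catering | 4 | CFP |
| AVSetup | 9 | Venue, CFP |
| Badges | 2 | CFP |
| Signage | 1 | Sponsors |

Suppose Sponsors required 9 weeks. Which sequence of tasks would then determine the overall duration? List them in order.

Venue, AVSetup

Actual critical path: Venue→AVSetup = 9+9 = 18 ⇒ 18 weeks.
Sponsors is off the critical path — its longest chain is 9 weeks, giving 9 of slack.
No other chain overtakes it, so the finish is 18 weeks.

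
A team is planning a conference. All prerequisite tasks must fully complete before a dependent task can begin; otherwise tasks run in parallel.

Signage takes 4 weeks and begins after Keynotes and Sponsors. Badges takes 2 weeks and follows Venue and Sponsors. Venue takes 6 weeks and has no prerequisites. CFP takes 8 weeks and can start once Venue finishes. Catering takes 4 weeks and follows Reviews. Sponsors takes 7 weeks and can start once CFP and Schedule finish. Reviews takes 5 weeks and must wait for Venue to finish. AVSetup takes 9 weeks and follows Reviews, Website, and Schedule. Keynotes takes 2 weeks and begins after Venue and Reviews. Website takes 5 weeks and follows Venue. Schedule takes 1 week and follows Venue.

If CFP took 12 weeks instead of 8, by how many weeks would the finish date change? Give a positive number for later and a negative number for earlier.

Baseline: Venue→CFP→Sponsors→Signage = 6+8+7+4 = 25 → 25 weeks.
CFP is on the critical path; changing it to 12 makes that path 29 weeks.
No other chain overtakes it, so the finish is 29 weeks.
Change in finish: 29 − 25 = +4 weeks.

4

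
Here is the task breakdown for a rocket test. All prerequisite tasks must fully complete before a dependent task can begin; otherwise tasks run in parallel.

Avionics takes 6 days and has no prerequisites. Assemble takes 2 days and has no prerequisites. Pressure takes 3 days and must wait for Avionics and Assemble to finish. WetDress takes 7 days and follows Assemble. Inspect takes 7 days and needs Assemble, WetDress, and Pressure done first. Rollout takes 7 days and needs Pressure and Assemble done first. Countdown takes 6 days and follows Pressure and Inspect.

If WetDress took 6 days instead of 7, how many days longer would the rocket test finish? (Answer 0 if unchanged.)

0

As given, the longest chain is Assemble→WetDress→Inspect→Countdown = 2+7+7+6 = 22, so the finish is 22 days.
Since WetDress is critical, the -1 change carries straight to that chain (now 21 days).
New critical path: Avionics→Pressure→Inspect→Countdown = 6+3+7+6 = 22 ⇒ 22 days.
Change in finish: 22 − 22 = +0 days.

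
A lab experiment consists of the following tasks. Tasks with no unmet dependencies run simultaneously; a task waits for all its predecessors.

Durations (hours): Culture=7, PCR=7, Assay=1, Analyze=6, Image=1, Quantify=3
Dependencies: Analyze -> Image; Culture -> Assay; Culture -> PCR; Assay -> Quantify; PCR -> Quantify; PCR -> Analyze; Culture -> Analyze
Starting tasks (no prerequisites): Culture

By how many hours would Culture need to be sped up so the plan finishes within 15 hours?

Current finish: 21 hours; target: 15.
Culture is on every critical path, so each hour cut from Culture cuts the finish by one (this holds down to a finish of 15).
Need 21 − 15 = 6 hours off Culture → Culture becomes 1 hour, finish becomes 15.

6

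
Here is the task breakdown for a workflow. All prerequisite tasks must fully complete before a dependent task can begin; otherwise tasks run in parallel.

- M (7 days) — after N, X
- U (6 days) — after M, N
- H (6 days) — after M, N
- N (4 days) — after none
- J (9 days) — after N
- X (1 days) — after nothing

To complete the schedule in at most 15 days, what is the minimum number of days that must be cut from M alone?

Current finish: 17 days; target: 15.
M is on every critical path, so each day cut from M cuts the finish by one (this holds down to a finish of 13).
Need 17 − 15 = 2 days off M → M becomes 5 days, finish becomes 15.

2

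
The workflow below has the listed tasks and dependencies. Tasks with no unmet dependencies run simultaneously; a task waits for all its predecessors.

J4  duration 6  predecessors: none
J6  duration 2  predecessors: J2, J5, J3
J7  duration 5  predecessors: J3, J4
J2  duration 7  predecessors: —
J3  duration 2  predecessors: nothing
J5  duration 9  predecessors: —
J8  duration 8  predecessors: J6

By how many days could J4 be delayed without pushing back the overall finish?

Critical path: J5→J6→J8 = 9+2+8 = 19, so the finish is 19 days.
The longest chain containing J4 totals 11 days.
Float = 19 − 11 = 8.

8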